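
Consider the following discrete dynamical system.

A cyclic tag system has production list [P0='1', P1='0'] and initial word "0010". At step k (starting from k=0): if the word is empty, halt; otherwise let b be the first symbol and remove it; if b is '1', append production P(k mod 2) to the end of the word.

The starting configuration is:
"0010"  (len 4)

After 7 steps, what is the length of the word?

gen 0: "0010"  (len 4)
gen 1: "010"  (len 3)
gen 2: "10"  (len 2)
gen 3: "01"  (len 2)
gen 4: "1"  (len 1)
gen 5: "1"  (len 1)
gen 6: "0"  (len 1)
gen 7: (halted — word empty)

0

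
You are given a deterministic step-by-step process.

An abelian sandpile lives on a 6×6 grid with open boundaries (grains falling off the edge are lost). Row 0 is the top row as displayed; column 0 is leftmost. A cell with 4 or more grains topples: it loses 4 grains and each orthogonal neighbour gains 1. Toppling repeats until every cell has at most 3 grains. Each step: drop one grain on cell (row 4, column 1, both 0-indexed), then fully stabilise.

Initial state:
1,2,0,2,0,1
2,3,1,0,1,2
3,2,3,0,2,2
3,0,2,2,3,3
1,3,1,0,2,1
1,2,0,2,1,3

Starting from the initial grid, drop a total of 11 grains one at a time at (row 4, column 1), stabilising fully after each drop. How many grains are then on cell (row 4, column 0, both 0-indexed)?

k=0  1,2,0,2,0,1
2,3,1,0,1,2
3,2,3,0,2,2
3,0,2,2,3,3
1,3,1,0,2,1
1,2,0,2,1,3
k=1  1,2,0,2,0,1
2,3,1,0,1,2
3,2,3,0,2,2
3,1,2,2,3,3
2,0,2,0,2,1
1,3,0,2,1,3
k=2  1,2,0,2,0,1
2,3,1,0,1,2
3,2,3,0,2,2
3,1,2,2,3,3
2,1,2,0,2,1
1,3,0,2,1,3
k=3  1,2,0,2,0,1
2,3,1,0,1,2
3,2,3,0,2,2
3,1,2,2,3,3
2,2,2,0,2,1
1,3,0,2,1,3
k=4  1,2,0,2,0,1
2,3,1,0,1,2
3,2,3,0,2,2
3,1,2,2,3,3
2,3,2,0,2,1
1,3,0,2,1,3
k=5  1,2,0,2,0,1
2,3,1,0,1,2
3,2,3,0,2,2
3,2,2,2,3,3
3,1,3,0,2,1
2,0,1,2,1,3
k=6  1,2,0,2,0,1
2,3,1,0,1,2
3,2,3,0,2,2
3,2,2,2,3,3
3,2,3,0,2,1
2,0,1,2,1,3
k=7  1,2,0,2,0,1
2,3,1,0,1,2
3,2,3,0,2,2
3,2,2,2,3,3
3,3,3,0,2,1
2,0,1,2,1,3
k=8  2,3,0,2,0,1
0,1,3,0,1,2
2,2,1,1,2,2
2,2,1,3,3,3
1,3,1,1,2,1
3,1,2,2,1,3
k=9  2,3,0,2,0,1
0,1,3,0,1,2
2,2,1,1,2,2
2,3,1,3,3,3
2,0,2,1,2,1
3,2,2,2,1,3
k=10  2,3,0,2,0,1
0,1,3,0,1,2
2,2,1,1,2,2
2,3,1,3,3,3
2,1,2,1,2,1
3,2,2,2,1,3
k=11  2,3,0,2,0,1
0,1,3,0,1,2
2,2,1,1,2,2
2,3,1,3,3,3
2,2,2,1,2,1
3,2,2,2,1,3

2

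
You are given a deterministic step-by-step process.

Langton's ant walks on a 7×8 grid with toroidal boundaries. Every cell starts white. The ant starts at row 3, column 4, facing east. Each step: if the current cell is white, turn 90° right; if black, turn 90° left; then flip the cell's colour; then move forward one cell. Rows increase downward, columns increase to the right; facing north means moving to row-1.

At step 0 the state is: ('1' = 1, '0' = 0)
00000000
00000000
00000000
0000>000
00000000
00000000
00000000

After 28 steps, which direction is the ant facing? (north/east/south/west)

k=0  00000000
00000000
00000000
0000>000
00000000
00000000
00000000
k=1  00000000
00000000
00000000
00001000
0000v000
00000000
00000000
k=2  00000000
00000000
00000000
00001000
000<1000
00000000
00000000
k=3  00000000
00000000
00000000
000^1000
00011000
00000000
00000000
k=4  00000000
00000000
00000000
0001>000
00011000
00000000
00000000
k=5  00000000
00000000
0000^000
00010000
00011000
00000000
00000000
k=6  00000000
00000000
00001>00
00010000
00011000
00000000
00000000
k=7  00000000
00000000
00001100
00010v00
00011000
00000000
00000000
k=8  00000000
00000000
00001100
0001<100
00011000
00000000
00000000
k=9  00000000
00000000
0000^100
00011100
00011000
00000000
00000000
k=10  00000000
00000000
000<0100
00011100
00011000
00000000
00000000
k=11  00000000
000^0000
00010100
00011100
00011000
00000000
00000000
k=12  00000000
0001>000
00010100
00011100
00011000
00000000
00000000
k=13  00000000
00011000
0001v100
00011100
00011000
00000000
00000000
k=14  00000000
00011000
000<1100
00011100
00011000
00000000
00000000
k=15  00000000
00011000
00001100
000v1100
00011000
00000000
00000000
k=16  00000000
00011000
00001100
0000>100
00011000
00000000
00000000
k=17  00000000
00011000
0000^100
00000100
00011000
00000000
00000000
k=18  00000000
00011000
000<0100
00000100
00011000
00000000
00000000
k=19  00000000
000^1000
00010100
00000100
00011000
00000000
00000000
k=20  00000000
00<01000
00010100
00000100
00011000
00000000
00000000
k=21  00^00000
00101000
00010100
00000100
00011000
00000000
00000000
k=22  001>0000
00101000
00010100
00000100
00011000
00000000
00000000
k=23  00110000
001v1000
00010100
00000100
00011000
00000000
00000000
k=24  00110000
00<11000
00010100
00000100
00011000
00000000
00000000
k=25  00110000
00011000
00v10100
00000100
00011000
00000000
00000000
k=26  00110000
00011000
0<110100
00000100
00011000
00000000
00000000
k=27  00110000
0^011000
01110100
00000100
00011000
00000000
00000000
k=28  00110000
01>11000
01110100
00000100
00011000
00000000
00000000

east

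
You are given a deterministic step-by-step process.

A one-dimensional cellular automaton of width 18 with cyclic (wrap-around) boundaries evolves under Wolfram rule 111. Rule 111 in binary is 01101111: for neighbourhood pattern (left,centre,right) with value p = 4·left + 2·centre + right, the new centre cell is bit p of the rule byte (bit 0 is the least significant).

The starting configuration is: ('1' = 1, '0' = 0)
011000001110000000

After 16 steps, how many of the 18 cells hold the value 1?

12

gen 0: 011000001110000000
gen 1: 111011111010111111
gen 2: 001110001111100000
gen 3: 111010111000101111
gen 4: 001111101011111000
gen 5: 111000111110001011
gen 6: 001011100010111110
gen 7: 111110101111100010
gen 8: 100011111000101111
gen 9: 101110001011111000
gen 10: 111010111110001011
gen 11: 001111100010111110
gen 12: 111000101111100010
gen 13: 101011111000101111
gen 14: 111110001011111000
gen 15: 100010111110001011
gen 16: 101111100010111110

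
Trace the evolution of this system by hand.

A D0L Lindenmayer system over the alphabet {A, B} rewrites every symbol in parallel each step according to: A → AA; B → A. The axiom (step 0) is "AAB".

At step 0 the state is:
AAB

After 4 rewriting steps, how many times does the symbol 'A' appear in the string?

40

step 0: AAB
step 1: AAAAA
step 2: AAAAAAAAAA
step 3: AAAAAAAAAAAAAAAAAAAA
step 4: AAAAAAAAAAAAAAAAAAAAAAAAAAAAAAAAAAAAAAAA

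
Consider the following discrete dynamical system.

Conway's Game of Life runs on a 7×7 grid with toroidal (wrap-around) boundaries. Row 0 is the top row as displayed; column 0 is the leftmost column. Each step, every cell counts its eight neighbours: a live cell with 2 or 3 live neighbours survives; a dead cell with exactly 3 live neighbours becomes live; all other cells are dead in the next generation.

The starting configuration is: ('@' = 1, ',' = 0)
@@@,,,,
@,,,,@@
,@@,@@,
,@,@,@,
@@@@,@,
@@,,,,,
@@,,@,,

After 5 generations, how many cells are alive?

0) @@@,,,,
@,,,,@@
,@@,@@,
,@,@,@,
@@@@,@,
@@,,,,,
@@,,@,,
1) ,,@,,@,
,,,@@@,
,@@@,,,
,,,,,@,
,,,@,,,
,,,@@,,
,,,,,,@
2) ,,,@,@@
,@,,,@,
,,@@,@,
,,,@@,,
,,,@,,,
,,,@@,,
,,,@@@,
3) ,,@@,,@
,,,@,@,
,,@@,@,
,,,,,,,
,,@,,,,
,,@,,@,
,,@,,,@
4) ,,@@@@@
,,,,,@@
,,@@,,,
,,@@,,,
,,,,,,,
,@@@,,,
,@@,,@@
5) ,@@@,,,
,,,,,,@
,,@@@,,
,,@@,,,
,@,,,,,
@@,@,,,
,,,,,,@

14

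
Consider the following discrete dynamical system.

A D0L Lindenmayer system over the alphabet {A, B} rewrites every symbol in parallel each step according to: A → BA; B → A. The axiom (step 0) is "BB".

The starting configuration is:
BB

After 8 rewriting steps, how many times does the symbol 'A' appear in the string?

42

k=0  BB
k=1  AA
k=2  BABA
k=3  ABAABA
k=4  BAABABAABA
k=5  ABABAABAABABAABA
k=6  BAABAABABAABABAABAABABAABA
k=7  ABABAABABAABAABABAABAABABAABABAABAABABAABA
k=8  BAABAABABAABAABABAABABAABAABABAABABAABAABABAABAABABAABABAABAABABAABA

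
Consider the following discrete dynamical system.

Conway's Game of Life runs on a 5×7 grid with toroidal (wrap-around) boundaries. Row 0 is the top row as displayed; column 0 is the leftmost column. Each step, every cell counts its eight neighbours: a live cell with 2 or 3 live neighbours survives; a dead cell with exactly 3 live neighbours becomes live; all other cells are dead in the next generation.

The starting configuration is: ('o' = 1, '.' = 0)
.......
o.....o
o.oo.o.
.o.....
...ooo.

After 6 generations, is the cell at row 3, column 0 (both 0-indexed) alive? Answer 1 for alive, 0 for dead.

1

0) .......
o.....o
o.oo.o.
.o.....
...ooo.
1) ....ooo
oo....o
o.o....
.o...oo
....o..
2) ....o.o
.o.....
..o..o.
oo...oo
o...o..
3) o....o.
.....o.
..o..o.
oo..oo.
.o..o..
4) ....ooo
....oo.
.o...o.
ooooooo
.o..o..
5) ...o..o
.......
.o.....
...o..o
.o.....
6) .......
.......
.......
o.o....
o.o....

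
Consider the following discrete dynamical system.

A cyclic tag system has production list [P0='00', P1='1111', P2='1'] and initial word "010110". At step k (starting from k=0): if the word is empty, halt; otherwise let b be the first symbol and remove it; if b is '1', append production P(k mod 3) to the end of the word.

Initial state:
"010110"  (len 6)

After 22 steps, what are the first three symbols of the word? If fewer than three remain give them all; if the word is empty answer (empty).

100

0) "010110"  (len 6)
1) "10110"  (len 5)
2) "01101111"  (len 8)
3) "1101111"  (len 7)
4) "10111100"  (len 8)
5) "01111001111"  (len 11)
6) "1111001111"  (len 10)
7) "11100111100"  (len 11)
8) "11001111001111"  (len 14)
9) "10011110011111"  (len 14)
10) "001111001111100"  (len 15)
11) "01111001111100"  (len 14)
12) "1111001111100"  (len 13)
13) "11100111110000"  (len 14)
14) "11001111100001111"  (len 17)
15) "10011111000011111"  (len 17)
16) "001111100001111100"  (len 18)
17) "01111100001111100"  (len 17)
18) "1111100001111100"  (len 16)
19) "11110000111110000"  (len 17)
20) "11100001111100001111"  (len 20)
21) "11000011111000011111"  (len 20)
22) "100001111100001111100"  (len 21)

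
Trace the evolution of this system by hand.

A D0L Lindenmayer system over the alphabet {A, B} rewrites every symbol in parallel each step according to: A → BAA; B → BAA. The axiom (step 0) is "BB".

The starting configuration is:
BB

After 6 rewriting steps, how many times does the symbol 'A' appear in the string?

972

step 0: BB
step 1: BAABAA
step 2: BAABAABAABAABAABAA
step 3: BAABAABAABAABAABAABAABAABAABAABAABAABAABAABAABAABAABAA
step 4: BAABAABAABAABAABAABAABAABAABAABAABAABAABAABAABAABAABAABAAB…ABAABAABAABAABAABAABAABAABAABAABAABAABAABAABAABAABAABAABAA  (len 162)
step 5: BAABAABAABAABAABAABAABAABAABAABAABAABAABAABAABAABAABAABAAB…ABAABAABAABAABAABAABAABAABAABAABAABAABAABAABAABAABAABAABAA  (len 486)
step 6: BAABAABAABAABAABAABAABAABAABAABAABAABAABAABAABAABAABAABAAB…ABAABAABAABAABAABAABAABAABAABAABAABAABAABAABAABAABAABAABAA  (len 1458)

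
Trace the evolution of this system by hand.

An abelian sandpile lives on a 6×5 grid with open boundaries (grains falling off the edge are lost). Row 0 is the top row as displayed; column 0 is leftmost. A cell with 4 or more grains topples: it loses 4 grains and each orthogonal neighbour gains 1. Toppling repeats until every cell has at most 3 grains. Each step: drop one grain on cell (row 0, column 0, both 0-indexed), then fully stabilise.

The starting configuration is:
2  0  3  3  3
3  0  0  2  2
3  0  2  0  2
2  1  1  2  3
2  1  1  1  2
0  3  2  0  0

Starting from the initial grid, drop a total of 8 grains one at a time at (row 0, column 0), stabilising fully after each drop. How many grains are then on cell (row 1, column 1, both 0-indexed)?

1

[0] 2  0  3  3  3
3  0  0  2  2
3  0  2  0  2
2  1  1  2  3
2  1  1  1  2
0  3  2  0  0
[1] 3  0  3  3  3
3  0  0  2  2
3  0  2  0  2
2  1  1  2  3
2  1  1  1  2
0  3  2  0  0
[2] 1  1  3  3  3
1  1  0  2  2
0  1  2  0  2
3  1  1  2  3
2  1  1  1  2
0  3  2  0  0
[3] 2  1  3  3  3
1  1  0  2  2
0  1  2  0  2
3  1  1  2  3
2  1  1  1  2
0  3  2  0  0
[4] 3  1  3  3  3
1  1  0  2  2
0  1  2  0  2
3  1  1  2  3
2  1  1  1  2
0  3  2  0  0
[5] 0  2  3  3  3
2  1  0  2  2
0  1  2  0  2
3  1  1  2  3
2  1  1  1  2
0  3  2  0  0
[6] 1  2  3  3  3
2  1  0  2  2
0  1  2  0  2
3  1  1  2  3
2  1  1  1  2
0  3  2  0  0
[7] 2  2  3  3  3
2  1  0  2  2
0  1  2  0  2
3  1  1  2  3
2  1  1  1  2
0  3  2  0  0
[8] 3  2  3  3  3
2  1  0  2  2
0  1  2  0  2
3  1  1  2  3
2  1  1  1  2
0  3  2  0  0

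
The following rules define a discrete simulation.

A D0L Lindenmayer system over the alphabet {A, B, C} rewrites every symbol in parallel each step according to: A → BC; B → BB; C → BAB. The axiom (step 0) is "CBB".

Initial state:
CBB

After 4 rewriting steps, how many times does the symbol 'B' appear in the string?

57

[0] CBB
[1] BABBBBB
[2] BBBCBBBBBBBBBB
[3] BBBBBBBABBBBBBBBBBBBBBBBBBBBB
[4] BBBBBBBBBBBBBBBCBBBBBBBBBBBBBBBBBBBBBBBBBBBBBBBBBBBBBBBBBB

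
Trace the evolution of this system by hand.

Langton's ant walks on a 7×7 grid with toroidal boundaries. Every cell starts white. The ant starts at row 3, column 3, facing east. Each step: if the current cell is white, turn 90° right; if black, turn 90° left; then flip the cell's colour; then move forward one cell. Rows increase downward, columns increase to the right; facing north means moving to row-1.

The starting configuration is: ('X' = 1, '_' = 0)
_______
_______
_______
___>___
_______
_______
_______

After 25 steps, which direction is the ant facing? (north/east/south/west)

south

step 0: _______
_______
_______
___>___
_______
_______
_______
step 1: _______
_______
_______
___X___
___v___
_______
_______
step 2: _______
_______
_______
___X___
__<X___
_______
_______
step 3: _______
_______
_______
__^X___
__XX___
_______
_______
step 4: _______
_______
_______
__X>___
__XX___
_______
_______
step 5: _______
_______
___^___
__X____
__XX___
_______
_______
step 6: _______
_______
___X>__
__X____
__XX___
_______
_______
step 7: _______
_______
___XX__
__X_v__
__XX___
_______
_______
step 8: _______
_______
___XX__
__X<X__
__XX___
_______
_______
step 9: _______
_______
___^X__
__XXX__
__XX___
_______
_______
step 10: _______
_______
__<_X__
__XXX__
__XX___
_______
_______
step 11: _______
__^____
__X_X__
__XXX__
__XX___
_______
_______
step 12: _______
__X>___
__X_X__
__XXX__
__XX___
_______
_______
step 13: _______
__XX___
__XvX__
__XXX__
__XX___
_______
_______
step 14: _______
__XX___
__<XX__
__XXX__
__XX___
_______
_______
step 15: _______
__XX___
___XX__
__vXX__
__XX___
_______
_______
step 16: _______
__XX___
___XX__
___>X__
__XX___
_______
_______
step 17: _______
__XX___
___^X__
____X__
__XX___
_______
_______
step 18: _______
__XX___
__<_X__
____X__
__XX___
_______
_______
step 19: _______
__^X___
__X_X__
____X__
__XX___
_______
_______
step 20: _______
_<_X___
__X_X__
____X__
__XX___
_______
_______
step 21: _^_____
_X_X___
__X_X__
____X__
__XX___
_______
_______
step 22: _X>____
_X_X___
__X_X__
____X__
__XX___
_______
_______
step 23: _XX____
_XvX___
__X_X__
____X__
__XX___
_______
_______
step 24: _XX____
_<XX___
__X_X__
____X__
__XX___
_______
_______
step 25: _XX____
__XX___
_vX_X__
____X__
__XX___
_______
_______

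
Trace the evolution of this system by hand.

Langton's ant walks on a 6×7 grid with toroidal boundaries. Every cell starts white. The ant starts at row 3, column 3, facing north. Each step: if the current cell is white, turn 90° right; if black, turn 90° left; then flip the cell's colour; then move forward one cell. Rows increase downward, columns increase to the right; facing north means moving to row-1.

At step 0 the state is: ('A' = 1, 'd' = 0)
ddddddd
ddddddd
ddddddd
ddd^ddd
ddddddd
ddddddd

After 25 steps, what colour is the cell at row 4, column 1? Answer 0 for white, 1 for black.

1

gen 0: ddddddd
ddddddd
ddddddd
ddd^ddd
ddddddd
ddddddd
gen 1: ddddddd
ddddddd
ddddddd
dddA>dd
ddddddd
ddddddd
gen 2: ddddddd
ddddddd
ddddddd
dddAAdd
ddddvdd
ddddddd
gen 3: ddddddd
ddddddd
ddddddd
dddAAdd
ddd<Add
ddddddd
gen 4: ddddddd
ddddddd
ddddddd
ddd^Add
dddAAdd
ddddddd
gen 5: ddddddd
ddddddd
ddddddd
dd<dAdd
dddAAdd
ddddddd
gen 6: ddddddd
ddddddd
dd^dddd
ddAdAdd
dddAAdd
ddddddd
gen 7: ddddddd
ddddddd
ddA>ddd
ddAdAdd
dddAAdd
ddddddd
gen 8: ddddddd
ddddddd
ddAAddd
ddAvAdd
dddAAdd
ddddddd
gen 9: ddddddd
ddddddd
ddAAddd
dd<AAdd
dddAAdd
ddddddd
gen 10: ddddddd
ddddddd
ddAAddd
dddAAdd
ddvAAdd
ddddddd
gen 11: ddddddd
ddddddd
ddAAddd
dddAAdd
d<AAAdd
ddddddd
gen 12: ddddddd
ddddddd
ddAAddd
d^dAAdd
dAAAAdd
ddddddd
gen 13: ddddddd
ddddddd
ddAAddd
dA>AAdd
dAAAAdd
ddddddd
gen 14: ddddddd
ddddddd
ddAAddd
dAAAAdd
dAvAAdd
ddddddd
gen 15: ddddddd
ddddddd
ddAAddd
dAAAAdd
dAd>Add
ddddddd
gen 16: ddddddd
ddddddd
ddAAddd
dAA^Add
dAddAdd
ddddddd
gen 17: ddddddd
ddddddd
ddAAddd
dA<dAdd
dAddAdd
ddddddd
gen 18: ddddddd
ddddddd
ddAAddd
dAddAdd
dAvdAdd
ddddddd
gen 19: ddddddd
ddddddd
ddAAddd
dAddAdd
d<AdAdd
ddddddd
gen 20: ddddddd
ddddddd
ddAAddd
dAddAdd
ddAdAdd
dvddddd
gen 21: ddddddd
ddddddd
ddAAddd
dAddAdd
ddAdAdd
<Addddd
gen 22: ddddddd
ddddddd
ddAAddd
dAddAdd
^dAdAdd
AAddddd
gen 23: ddddddd
ddddddd
ddAAddd
dAddAdd
A>AdAdd
AAddddd
gen 24: ddddddd
ddddddd
ddAAddd
dAddAdd
AAAdAdd
Avddddd
gen 25: ddddddd
ddddddd
ddAAddd
dAddAdd
AAAdAdd
Ad>dddd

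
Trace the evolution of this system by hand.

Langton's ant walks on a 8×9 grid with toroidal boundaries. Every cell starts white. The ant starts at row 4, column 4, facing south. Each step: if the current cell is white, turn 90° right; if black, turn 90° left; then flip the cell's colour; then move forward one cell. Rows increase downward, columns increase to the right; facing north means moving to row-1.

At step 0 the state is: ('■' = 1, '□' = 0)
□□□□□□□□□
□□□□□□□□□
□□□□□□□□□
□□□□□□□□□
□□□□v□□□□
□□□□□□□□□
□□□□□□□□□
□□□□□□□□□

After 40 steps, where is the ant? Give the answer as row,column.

gen 0: □□□□□□□□□
□□□□□□□□□
□□□□□□□□□
□□□□□□□□□
□□□□v□□□□
□□□□□□□□□
□□□□□□□□□
□□□□□□□□□
gen 1: □□□□□□□□□
□□□□□□□□□
□□□□□□□□□
□□□□□□□□□
□□□<■□□□□
□□□□□□□□□
□□□□□□□□□
□□□□□□□□□
gen 2: □□□□□□□□□
□□□□□□□□□
□□□□□□□□□
□□□^□□□□□
□□□■■□□□□
□□□□□□□□□
□□□□□□□□□
□□□□□□□□□
gen 3: □□□□□□□□□
□□□□□□□□□
□□□□□□□□□
□□□■>□□□□
□□□■■□□□□
□□□□□□□□□
□□□□□□□□□
□□□□□□□□□
gen 4: □□□□□□□□□
□□□□□□□□□
□□□□□□□□□
□□□■■□□□□
□□□■v□□□□
□□□□□□□□□
□□□□□□□□□
□□□□□□□□□
gen 5: □□□□□□□□□
□□□□□□□□□
□□□□□□□□□
□□□■■□□□□
□□□■□>□□□
□□□□□□□□□
□□□□□□□□□
□□□□□□□□□
gen 6: □□□□□□□□□
□□□□□□□□□
□□□□□□□□□
□□□■■□□□□
□□□■□■□□□
□□□□□v□□□
□□□□□□□□□
□□□□□□□□□
gen 7: □□□□□□□□□
□□□□□□□□□
□□□□□□□□□
□□□■■□□□□
□□□■□■□□□
□□□□<■□□□
□□□□□□□□□
□□□□□□□□□
gen 8: □□□□□□□□□
□□□□□□□□□
□□□□□□□□□
□□□■■□□□□
□□□■^■□□□
□□□□■■□□□
□□□□□□□□□
□□□□□□□□□
gen 9: □□□□□□□□□
□□□□□□□□□
□□□□□□□□□
□□□■■□□□□
□□□■■>□□□
□□□□■■□□□
□□□□□□□□□
□□□□□□□□□
gen 10: □□□□□□□□□
□□□□□□□□□
□□□□□□□□□
□□□■■^□□□
□□□■■□□□□
□□□□■■□□□
□□□□□□□□□
□□□□□□□□□
gen 11: □□□□□□□□□
□□□□□□□□□
□□□□□□□□□
□□□■■■>□□
□□□■■□□□□
□□□□■■□□□
□□□□□□□□□
□□□□□□□□□
gen 12: □□□□□□□□□
□□□□□□□□□
□□□□□□□□□
□□□■■■■□□
□□□■■□v□□
□□□□■■□□□
□□□□□□□□□
□□□□□□□□□
gen 13: □□□□□□□□□
□□□□□□□□□
□□□□□□□□□
□□□■■■■□□
□□□■■<■□□
□□□□■■□□□
□□□□□□□□□
□□□□□□□□□
gen 14: □□□□□□□□□
□□□□□□□□□
□□□□□□□□□
□□□■■^■□□
□□□■■■■□□
□□□□■■□□□
□□□□□□□□□
□□□□□□□□□
gen 15: □□□□□□□□□
□□□□□□□□□
□□□□□□□□□
□□□■<□■□□
□□□■■■■□□
□□□□■■□□□
□□□□□□□□□
□□□□□□□□□
gen 16: □□□□□□□□□
□□□□□□□□□
□□□□□□□□□
□□□■□□■□□
□□□■v■■□□
□□□□■■□□□
□□□□□□□□□
□□□□□□□□□
gen 17: □□□□□□□□□
□□□□□□□□□
□□□□□□□□□
□□□■□□■□□
□□□■□>■□□
□□□□■■□□□
□□□□□□□□□
□□□□□□□□□
gen 18: □□□□□□□□□
□□□□□□□□□
□□□□□□□□□
□□□■□^■□□
□□□■□□■□□
□□□□■■□□□
□□□□□□□□□
□□□□□□□□□
gen 19: □□□□□□□□□
□□□□□□□□□
□□□□□□□□□
□□□■□■>□□
□□□■□□■□□
□□□□■■□□□
□□□□□□□□□
□□□□□□□□□
gen 20: □□□□□□□□□
□□□□□□□□□
□□□□□□^□□
□□□■□■□□□
□□□■□□■□□
□□□□■■□□□
□□□□□□□□□
□□□□□□□□□
gen 21: □□□□□□□□□
□□□□□□□□□
□□□□□□■>□
□□□■□■□□□
□□□■□□■□□
□□□□■■□□□
□□□□□□□□□
□□□□□□□□□
gen 22: □□□□□□□□□
□□□□□□□□□
□□□□□□■■□
□□□■□■□v□
□□□■□□■□□
□□□□■■□□□
□□□□□□□□□
□□□□□□□□□
gen 23: □□□□□□□□□
□□□□□□□□□
□□□□□□■■□
□□□■□■<■□
□□□■□□■□□
□□□□■■□□□
□□□□□□□□□
□□□□□□□□□
gen 24: □□□□□□□□□
□□□□□□□□□
□□□□□□^■□
□□□■□■■■□
□□□■□□■□□
□□□□■■□□□
□□□□□□□□□
□□□□□□□□□
gen 25: □□□□□□□□□
□□□□□□□□□
□□□□□<□■□
□□□■□■■■□
□□□■□□■□□
□□□□■■□□□
□□□□□□□□□
□□□□□□□□□
gen 26: □□□□□□□□□
□□□□□^□□□
□□□□□■□■□
□□□■□■■■□
□□□■□□■□□
□□□□■■□□□
□□□□□□□□□
□□□□□□□□□
gen 27: □□□□□□□□□
□□□□□■>□□
□□□□□■□■□
□□□■□■■■□
□□□■□□■□□
□□□□■■□□□
□□□□□□□□□
□□□□□□□□□
gen 28: □□□□□□□□□
□□□□□■■□□
□□□□□■v■□
□□□■□■■■□
□□□■□□■□□
□□□□■■□□□
□□□□□□□□□
□□□□□□□□□
gen 29: □□□□□□□□□
□□□□□■■□□
□□□□□<■■□
□□□■□■■■□
□□□■□□■□□
□□□□■■□□□
□□□□□□□□□
□□□□□□□□□
gen 30: □□□□□□□□□
□□□□□■■□□
□□□□□□■■□
□□□■□v■■□
□□□■□□■□□
□□□□■■□□□
□□□□□□□□□
□□□□□□□□□
gen 31: □□□□□□□□□
□□□□□■■□□
□□□□□□■■□
□□□■□□>■□
□□□■□□■□□
□□□□■■□□□
□□□□□□□□□
□□□□□□□□□
gen 32: □□□□□□□□□
□□□□□■■□□
□□□□□□^■□
□□□■□□□■□
□□□■□□■□□
□□□□■■□□□
□□□□□□□□□
□□□□□□□□□
gen 33: □□□□□□□□□
□□□□□■■□□
□□□□□<□■□
□□□■□□□■□
□□□■□□■□□
□□□□■■□□□
□□□□□□□□□
□□□□□□□□□
gen 34: □□□□□□□□□
□□□□□^■□□
□□□□□■□■□
□□□■□□□■□
□□□■□□■□□
□□□□■■□□□
□□□□□□□□□
□□□□□□□□□
gen 35: □□□□□□□□□
□□□□<□■□□
□□□□□■□■□
□□□■□□□■□
□□□■□□■□□
□□□□■■□□□
□□□□□□□□□
□□□□□□□□□
gen 36: □□□□^□□□□
□□□□■□■□□
□□□□□■□■□
□□□■□□□■□
□□□■□□■□□
□□□□■■□□□
□□□□□□□□□
□□□□□□□□□
gen 37: □□□□■>□□□
□□□□■□■□□
□□□□□■□■□
□□□■□□□■□
□□□■□□■□□
□□□□■■□□□
□□□□□□□□□
□□□□□□□□□
gen 38: □□□□■■□□□
□□□□■v■□□
□□□□□■□■□
□□□■□□□■□
□□□■□□■□□
□□□□■■□□□
□□□□□□□□□
□□□□□□□□□
gen 39: □□□□■■□□□
□□□□<■■□□
□□□□□■□■□
□□□■□□□■□
□□□■□□■□□
□□□□■■□□□
□□□□□□□□□
□□□□□□□□□
gen 40: □□□□■■□□□
□□□□□■■□□
□□□□v■□■□
□□□■□□□■□
□□□■□□■□□
□□□□■■□□□
□□□□□□□□□
□□□□□□□□□

2,4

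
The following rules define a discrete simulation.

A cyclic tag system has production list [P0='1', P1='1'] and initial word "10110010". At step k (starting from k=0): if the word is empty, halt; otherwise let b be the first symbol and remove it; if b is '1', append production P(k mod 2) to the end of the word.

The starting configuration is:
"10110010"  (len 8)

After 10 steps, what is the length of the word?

k=0  "10110010"  (len 8)
k=1  "01100101"  (len 8)
k=2  "1100101"  (len 7)
k=3  "1001011"  (len 7)
k=4  "0010111"  (len 7)
k=5  "010111"  (len 6)
k=6  "10111"  (len 5)
k=7  "01111"  (len 5)
k=8  "1111"  (len 4)
k=9  "1111"  (len 4)
k=10  "1111"  (len 4)

4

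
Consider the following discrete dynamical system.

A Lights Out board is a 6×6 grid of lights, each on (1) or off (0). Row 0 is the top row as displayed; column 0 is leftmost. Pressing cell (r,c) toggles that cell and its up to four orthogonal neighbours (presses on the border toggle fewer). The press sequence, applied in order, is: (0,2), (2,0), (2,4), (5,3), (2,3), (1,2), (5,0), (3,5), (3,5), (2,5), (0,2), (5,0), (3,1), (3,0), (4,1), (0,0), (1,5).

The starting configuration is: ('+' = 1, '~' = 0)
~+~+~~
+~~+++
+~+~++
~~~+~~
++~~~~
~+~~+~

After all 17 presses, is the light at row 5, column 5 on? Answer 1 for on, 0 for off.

0

gen 0: ~+~+~~
+~~+++
+~+~++
~~~+~~
++~~~~
~+~~+~
gen 1: ~~+~~~
+~++++
+~+~++
~~~+~~
++~~~~
~+~~+~
gen 2: ~~+~~~
~~++++
~++~++
+~~+~~
++~~~~
~+~~+~
gen 3: ~~+~~~
~~++~+
~+++~~
+~~++~
++~~~~
~+~~+~
gen 4: ~~+~~~
~~++~+
~+++~~
+~~++~
++~+~~
~+++~~
gen 5: ~~+~~~
~~+~~+
~+~~+~
+~~~+~
++~+~~
~+++~~
gen 6: ~~~~~~
~+~+~+
~++~+~
+~~~+~
++~+~~
~+++~~
gen 7: ~~~~~~
~+~+~+
~++~+~
+~~~+~
~+~+~~
+~++~~
gen 8: ~~~~~~
~+~+~+
~++~++
+~~~~+
~+~+~+
+~++~~
gen 9: ~~~~~~
~+~+~+
~++~+~
+~~~+~
~+~+~~
+~++~~
gen 10: ~~~~~~
~+~+~~
~++~~+
+~~~++
~+~+~~
+~++~~
gen 11: ~+++~~
~+++~~
~++~~+
+~~~++
~+~+~~
+~++~~
gen 12: ~+++~~
~+++~~
~++~~+
+~~~++
++~+~~
~+++~~
gen 13: ~+++~~
~+++~~
~~+~~+
~++~++
+~~+~~
~+++~~
gen 14: ~+++~~
~+++~~
+~+~~+
+~+~++
~~~+~~
~+++~~
gen 15: ~+++~~
~+++~~
+~+~~+
+++~++
++++~~
~~++~~
gen 16: +~++~~
++++~~
+~+~~+
+++~++
++++~~
~~++~~
gen 17: +~++~+
++++++
+~+~~~
+++~++
++++~~
~~++~~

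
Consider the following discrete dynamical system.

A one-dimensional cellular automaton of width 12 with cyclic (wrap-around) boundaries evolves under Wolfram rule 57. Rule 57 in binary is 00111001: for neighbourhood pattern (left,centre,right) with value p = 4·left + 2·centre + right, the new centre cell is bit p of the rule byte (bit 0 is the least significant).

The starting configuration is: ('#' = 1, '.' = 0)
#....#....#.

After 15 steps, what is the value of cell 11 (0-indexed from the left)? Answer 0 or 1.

k=0  #....#....#.
k=1  .###..###..#
k=2  ##..#.#..#..
k=3  #.#..#.#..#.
k=4  .#.#..#.#..#
k=5  #.#.#..#.#..
k=6  .#.#.#..#.#.
k=7  ..#.#.#..#.#
k=8  #..#.#.#..#.
k=9  .#..#.#.#..#
k=10  #.#..#.#.#..
k=11  .#.#..#.#.#.
k=12  ..#.#..#.#.#
k=13  #..#.#..#.#.
k=14  .#..#.#..#.#
k=15  #.#..#.#..#.

0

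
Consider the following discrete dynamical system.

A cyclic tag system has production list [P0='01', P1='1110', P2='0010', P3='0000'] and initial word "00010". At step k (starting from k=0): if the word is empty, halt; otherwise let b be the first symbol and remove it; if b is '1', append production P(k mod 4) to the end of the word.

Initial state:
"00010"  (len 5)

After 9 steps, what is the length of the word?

gen 0: "00010"  (len 5)
gen 1: "0010"  (len 4)
gen 2: "010"  (len 3)
gen 3: "10"  (len 2)
gen 4: "00000"  (len 5)
gen 5: "0000"  (len 4)
gen 6: "000"  (len 3)
gen 7: "00"  (len 2)
gen 8: "0"  (len 1)
gen 9: (halted — word empty)

0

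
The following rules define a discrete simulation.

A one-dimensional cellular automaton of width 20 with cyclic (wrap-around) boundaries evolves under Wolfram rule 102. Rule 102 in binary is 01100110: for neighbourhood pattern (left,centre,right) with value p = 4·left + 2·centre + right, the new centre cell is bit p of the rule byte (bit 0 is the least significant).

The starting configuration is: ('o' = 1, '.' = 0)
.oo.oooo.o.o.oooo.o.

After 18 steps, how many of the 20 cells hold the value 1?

12

[0] .oo.oooo.o.o.oooo.o.
[1] o.oo...oooooo...ooo.
[2] oo.o..o.....o..o..oo
[3] .ooo.oo....oo.oo.o..
[4] o..oo.o...o.oo.ooo..
[5] o.o.ooo..ooo.oo..o.o
[6] oooo..o.o..oo.o.ooo.
[7] ...o.oooo.o.oooo..oo
[8] ..ooo...oooo...o.o.o
[9] .o..o..o...o..oooooo
[10] oo.oo.oo..oo.o.....o
[11] .oo.oo.o.o.ooo....o.
[12] o.oo.oooooo..o...oo.
[13] oo.oo.....o.oo..o.oo
[14] .oo.o....ooo.o.ooo..
[15] o.ooo...o..oooo..o..
[16] oo..o..oo.o...o.oo.o
[17] .o.oo.o.ooo..ooo.oo.
[18] ooo.oooo..o.o..oo.o.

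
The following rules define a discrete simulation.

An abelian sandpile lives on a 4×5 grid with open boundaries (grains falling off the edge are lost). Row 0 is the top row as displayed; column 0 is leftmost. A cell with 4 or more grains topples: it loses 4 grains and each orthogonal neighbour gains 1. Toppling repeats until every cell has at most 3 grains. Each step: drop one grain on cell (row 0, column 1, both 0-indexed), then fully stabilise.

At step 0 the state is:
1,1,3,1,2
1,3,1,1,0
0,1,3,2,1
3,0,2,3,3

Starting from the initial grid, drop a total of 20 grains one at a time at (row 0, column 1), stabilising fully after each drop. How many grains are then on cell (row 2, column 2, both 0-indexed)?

1

[0] 1,1,3,1,2
1,3,1,1,0
0,1,3,2,1
3,0,2,3,3
[1] 1,2,3,1,2
1,3,1,1,0
0,1,3,2,1
3,0,2,3,3
[2] 1,3,3,1,2
1,3,1,1,0
0,1,3,2,1
3,0,2,3,3
[3] 2,2,0,2,2
2,0,3,1,0
0,2,3,2,1
3,0,2,3,3
[4] 2,3,0,2,2
2,0,3,1,0
0,2,3,2,1
3,0,2,3,3
[5] 3,0,1,2,2
2,1,3,1,0
0,2,3,2,1
3,0,2,3,3
[6] 3,1,1,2,2
2,1,3,1,0
0,2,3,2,1
3,0,2,3,3
[7] 3,2,1,2,2
2,1,3,1,0
0,2,3,2,1
3,0,2,3,3
[8] 3,3,1,2,2
2,1,3,1,0
0,2,3,2,1
3,0,2,3,3
[9] 0,1,2,2,2
3,2,3,1,0
0,2,3,2,1
3,0,2,3,3
[10] 0,2,2,2,2
3,2,3,1,0
0,2,3,2,1
3,0,2,3,3
[11] 0,3,2,2,2
3,2,3,1,0
0,2,3,2,1
3,0,2,3,3
[12] 1,0,3,2,2
3,3,3,1,0
0,2,3,2,1
3,0,2,3,3
[13] 1,1,3,2,2
3,3,3,1,0
0,2,3,2,1
3,0,2,3,3
[14] 1,2,3,2,2
3,3,3,1,0
0,2,3,2,1
3,0,2,3,3
[15] 1,3,3,2,2
3,3,3,1,0
0,2,3,2,1
3,0,2,3,3
[16] 3,2,1,3,2
0,3,2,2,0
2,0,1,3,1
3,1,3,3,3
[17] 3,3,1,3,2
0,3,2,2,0
2,0,1,3,1
3,1,3,3,3
[18] 0,2,2,3,2
2,0,3,2,0
2,1,1,3,1
3,1,3,3,3
[19] 0,3,2,3,2
2,0,3,2,0
2,1,1,3,1
3,1,3,3,3
[20] 1,0,3,3,2
2,1,3,2,0
2,1,1,3,1
3,1,3,3,3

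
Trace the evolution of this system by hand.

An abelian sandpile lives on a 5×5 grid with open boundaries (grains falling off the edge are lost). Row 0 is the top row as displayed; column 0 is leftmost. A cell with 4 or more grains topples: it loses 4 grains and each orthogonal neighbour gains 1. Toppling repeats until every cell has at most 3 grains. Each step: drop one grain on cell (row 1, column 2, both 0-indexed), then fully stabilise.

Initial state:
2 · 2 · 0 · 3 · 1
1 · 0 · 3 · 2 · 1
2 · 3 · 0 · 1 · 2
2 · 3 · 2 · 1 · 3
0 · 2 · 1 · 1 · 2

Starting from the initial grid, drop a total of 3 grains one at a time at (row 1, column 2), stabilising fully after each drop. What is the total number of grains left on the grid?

43

t=0: 2 · 2 · 0 · 3 · 1
1 · 0 · 3 · 2 · 1
2 · 3 · 0 · 1 · 2
2 · 3 · 2 · 1 · 3
0 · 2 · 1 · 1 · 2
t=1: 2 · 2 · 1 · 3 · 1
1 · 1 · 0 · 3 · 1
2 · 3 · 1 · 1 · 2
2 · 3 · 2 · 1 · 3
0 · 2 · 1 · 1 · 2
t=2: 2 · 2 · 1 · 3 · 1
1 · 1 · 1 · 3 · 1
2 · 3 · 1 · 1 · 2
2 · 3 · 2 · 1 · 3
0 · 2 · 1 · 1 · 2
t=3: 2 · 2 · 1 · 3 · 1
1 · 1 · 2 · 3 · 1
2 · 3 · 1 · 1 · 2
2 · 3 · 2 · 1 · 3
0 · 2 · 1 · 1 · 2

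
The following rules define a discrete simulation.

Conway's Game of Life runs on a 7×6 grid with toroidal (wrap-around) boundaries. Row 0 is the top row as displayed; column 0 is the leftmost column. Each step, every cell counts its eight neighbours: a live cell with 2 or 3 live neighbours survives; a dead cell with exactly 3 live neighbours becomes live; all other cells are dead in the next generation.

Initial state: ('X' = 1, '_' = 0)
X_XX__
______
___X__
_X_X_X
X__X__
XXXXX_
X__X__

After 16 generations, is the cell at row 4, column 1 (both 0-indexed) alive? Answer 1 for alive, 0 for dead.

1

t=0: X_XX__
______
___X__
_X_X_X
X__X__
XXXXX_
X__X__
t=1: _XXX__
__XX__
__X_X_
X__X__
______
X___X_
X_____
t=2: _X_X__
____X_
_XX_X_
___X__
_____X
_____X
X_XX_X
t=3: XX_X_X
_X__X_
__X_X_
__XXX_
____X_
_____X
XXXX_X
t=4: ___X__
_X__X_
_XX_XX
__X_XX
____XX
_XXX_X
___X__
t=5: __XXX_
XX__XX
_XX___
_XX___
_X____
X_XX_X
___X__
t=6: XXX___
X___XX
___X_X
X_____
___X__
XXXXX_
_X___X
t=7: __X_X_
__XXX_
______
____X_
X__XXX
XX_XXX
____XX
t=8: __X___
__X_X_
____X_
___XX_
_XX___
_XX___
_XX___
t=9: __X___
______
____XX
__XXX_
_X____
X__X__
___X__
t=10: ______
______
____XX
__XXXX
_X__X_
__X___
__XX__
t=11: ______
______
_____X
X_X___
_X__XX
_XX___
__XX__
t=12: ______
______
______
XX__X_
___X_X
XX__X_
_XXX__
t=13: __X___
______
______
X___XX
__XX__
XX__XX
XXXX__
t=14: __XX__
______
_____X
___XXX
__XX__
____XX
___XX_
t=15: __XXX_
______
_____X
__XX_X
__X___
__X__X
__X__X
t=16: __XXX_
___XX_
____X_
__XXX_
_XX_X_
_XXX__
_XX__X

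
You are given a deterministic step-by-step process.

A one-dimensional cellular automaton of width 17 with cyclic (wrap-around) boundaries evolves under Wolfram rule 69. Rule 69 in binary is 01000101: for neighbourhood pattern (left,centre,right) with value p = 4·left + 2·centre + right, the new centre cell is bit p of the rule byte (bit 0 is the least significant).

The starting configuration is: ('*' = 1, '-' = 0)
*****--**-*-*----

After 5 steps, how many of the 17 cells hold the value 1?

0) *****--**-*-*----
1) ----*---*-*-*-**-
2) ***-*-*-*-*-*--*-
3) --*-*-*-*-*-*--*-
4) *-*-*-*-*-*-*--*-
5) *-*-*-*-*-*-*--*-

8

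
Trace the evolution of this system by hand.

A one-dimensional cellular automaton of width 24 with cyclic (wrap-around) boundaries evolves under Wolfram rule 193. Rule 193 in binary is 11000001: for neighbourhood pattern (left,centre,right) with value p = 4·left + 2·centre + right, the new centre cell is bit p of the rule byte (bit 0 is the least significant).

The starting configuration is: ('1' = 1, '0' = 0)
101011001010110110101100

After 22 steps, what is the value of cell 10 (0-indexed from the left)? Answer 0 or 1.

0

step 0: 101011001010110110101100
step 1: 000001000000010010000100
step 2: 111100011111000000110001
step 3: 111101001111011110010100
step 4: 011100000111001110000000
step 5: 001101110011000110111111
step 6: 000100110001010010011111
step 7: 010000010100000000001111
step 8: 000111000001111111100111
step 9: 010011011100111111100011
step 10: 000001001100011111101001
step 11: 011100000101001111100000
step 12: 001101110000000111101111
step 13: 000100110111110011100111
step 14: 010000010011110001100011
step 15: 000111000001110100101001
step 16: 010011011100110000000000
step 17: 000001001100010111111111
step 18: 011100000101000011111111
step 19: 001101110000011001111111
step 20: 000100110111001000111111
step 21: 010000010011000010011111
step 22: 000111000001011000001111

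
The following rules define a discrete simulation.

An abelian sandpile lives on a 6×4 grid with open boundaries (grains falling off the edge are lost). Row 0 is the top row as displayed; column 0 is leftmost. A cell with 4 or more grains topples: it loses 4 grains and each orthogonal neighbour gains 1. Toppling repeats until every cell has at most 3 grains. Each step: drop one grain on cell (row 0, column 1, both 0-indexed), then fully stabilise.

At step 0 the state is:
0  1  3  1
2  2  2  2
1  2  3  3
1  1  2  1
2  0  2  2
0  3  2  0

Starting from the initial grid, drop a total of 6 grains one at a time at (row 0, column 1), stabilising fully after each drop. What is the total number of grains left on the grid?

39

0) 0  1  3  1
2  2  2  2
1  2  3  3
1  1  2  1
2  0  2  2
0  3  2  0
1) 0  2  3  1
2  2  2  2
1  2  3  3
1  1  2  1
2  0  2  2
0  3  2  0
2) 0  3  3  1
2  2  2  2
1  2  3  3
1  1  2  1
2  0  2  2
0  3  2  0
3) 1  1  0  2
2  3  3  2
1  2  3  3
1  1  2  1
2  0  2  2
0  3  2  0
4) 1  2  0  2
2  3  3  2
1  2  3  3
1  1  2  1
2  0  2  2
0  3  2  0
5) 1  3  0  2
2  3  3  2
1  2  3  3
1  1  2  1
2  0  2  2
0  3  2  0
6) 2  1  2  3
3  2  2  0
2  0  2  1
1  2  3  2
2  0  2  2
0  3  2  0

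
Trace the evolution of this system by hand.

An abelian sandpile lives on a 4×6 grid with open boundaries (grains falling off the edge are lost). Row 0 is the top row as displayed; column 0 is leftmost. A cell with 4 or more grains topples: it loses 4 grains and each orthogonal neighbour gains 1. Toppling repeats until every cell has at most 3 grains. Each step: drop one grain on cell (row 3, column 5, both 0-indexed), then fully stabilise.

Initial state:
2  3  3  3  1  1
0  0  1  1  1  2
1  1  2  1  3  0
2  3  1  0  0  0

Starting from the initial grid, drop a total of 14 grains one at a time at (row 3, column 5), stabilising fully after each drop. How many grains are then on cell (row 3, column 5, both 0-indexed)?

gen 0: 2  3  3  3  1  1
0  0  1  1  1  2
1  1  2  1  3  0
2  3  1  0  0  0
gen 1: 2  3  3  3  1  1
0  0  1  1  1  2
1  1  2  1  3  0
2  3  1  0  0  1
gen 2: 2  3  3  3  1  1
0  0  1  1  1  2
1  1  2  1  3  0
2  3  1  0  0  2
gen 3: 2  3  3  3  1  1
0  0  1  1  1  2
1  1  2  1  3  0
2  3  1  0  0  3
gen 4: 2  3  3  3  1  1
0  0  1  1  1  2
1  1  2  1  3  1
2  3  1  0  1  0
gen 5: 2  3  3  3  1  1
0  0  1  1  1  2
1  1  2  1  3  1
2  3  1  0  1  1
gen 6: 2  3  3  3  1  1
0  0  1  1  1  2
1  1  2  1  3  1
2  3  1  0  1  2
gen 7: 2  3  3  3  1  1
0  0  1  1  1  2
1  1  2  1  3  1
2  3  1  0  1  3
gen 8: 2  3  3  3  1  1
0  0  1  1  1  2
1  1  2  1  3  2
2  3  1  0  2  0
gen 9: 2  3  3  3  1  1
0  0  1  1  1  2
1  1  2  1  3  2
2  3  1  0  2  1
gen 10: 2  3  3  3  1  1
0  0  1  1  1  2
1  1  2  1  3  2
2  3  1  0  2  2
gen 11: 2  3  3  3  1  1
0  0  1  1  1  2
1  1  2  1  3  2
2  3  1  0  2  3
gen 12: 2  3  3  3  1  1
0  0  1  1  1  2
1  1  2  1  3  3
2  3  1  0  3  0
gen 13: 2  3  3  3  1  1
0  0  1  1  1  2
1  1  2  1  3  3
2  3  1  0  3  1
gen 14: 2  3  3  3  1  1
0  0  1  1  1  2
1  1  2  1  3  3
2  3  1  0  3  2

2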